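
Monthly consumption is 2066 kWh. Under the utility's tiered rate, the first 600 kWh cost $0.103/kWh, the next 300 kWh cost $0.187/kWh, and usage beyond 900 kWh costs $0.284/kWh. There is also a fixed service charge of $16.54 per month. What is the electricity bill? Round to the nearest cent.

First 600 kWh × $0.103 = $61.80
Next 300 kWh × $0.187 = $56.10
Remaining 1166 kWh × $0.284 = $331.14
Energy charge = $449.04; + service $16.54 = $465.58

$465.58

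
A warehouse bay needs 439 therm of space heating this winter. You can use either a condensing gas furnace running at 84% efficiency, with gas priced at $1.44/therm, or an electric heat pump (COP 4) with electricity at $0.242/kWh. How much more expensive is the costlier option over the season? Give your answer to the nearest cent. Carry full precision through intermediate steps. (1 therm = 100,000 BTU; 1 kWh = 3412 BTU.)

Heat load = 439 therm × 100,000 = 43,900,000 BTU
Gas: input = 43,900,000 / 0.84 = 52,261,905 BTU = 522.6 therm → 522.6 × $1.44 = $752.57
Heat pump: 43,900,000 BTU / 3412 = 12,870 kWh heat; / 4 = 3,217 kWh in → × $0.242 = $778.41
Difference = |$752.57 − $778.41| = $25.84

$25.84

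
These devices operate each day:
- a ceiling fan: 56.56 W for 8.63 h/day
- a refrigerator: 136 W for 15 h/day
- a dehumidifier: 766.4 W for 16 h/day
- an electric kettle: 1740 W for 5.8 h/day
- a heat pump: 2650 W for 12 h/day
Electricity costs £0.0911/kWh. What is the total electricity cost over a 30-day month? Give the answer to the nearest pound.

ceiling fan: 56.56 W × 8.63 h × 30 d = 14,643 Wh = 14.64 kWh
refrigerator: 136 W × 15 h × 30 d = 61,200 Wh = 61.2 kWh
dehumidifier: 766.4 W × 16 h × 30 d = 367,872 Wh = 367.9 kWh
electric kettle: 1740 W × 5.8 h × 30 d = 302,760 Wh = 302.8 kWh
heat pump: 2650 W × 12 h × 30 d = 954,000 Wh = 954 kWh
Total energy = 14.64 + 61.2 + 367.9 + 302.8 + 954 = 1,700 kWh
Cost = 1,700 kWh × £0.0911 = £154.91 ≈ £155

£155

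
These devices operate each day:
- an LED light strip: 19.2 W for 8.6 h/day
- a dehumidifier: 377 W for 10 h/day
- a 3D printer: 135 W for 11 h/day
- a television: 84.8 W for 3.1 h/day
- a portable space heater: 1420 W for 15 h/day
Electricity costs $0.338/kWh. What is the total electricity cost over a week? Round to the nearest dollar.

LED light strip: 19.2 W × 8.6 h × 7 d = 1,156 Wh = 1.156 kWh
dehumidifier: 377 W × 10 h × 7 d = 26,390 Wh = 26.39 kWh
3D printer: 135 W × 11 h × 7 d = 10,395 Wh = 10.39 kWh
television: 84.8 W × 3.1 h × 7 d = 1,840 Wh = 1.84 kWh
portable space heater: 1420 W × 15 h × 7 d = 149,100 Wh = 149.1 kWh
Total energy = 1.156 + 26.39 + 10.39 + 1.84 + 149.1 = 188.9 kWh
Cost = 188.9 kWh × $0.338 = $63.84 ≈ $64

$64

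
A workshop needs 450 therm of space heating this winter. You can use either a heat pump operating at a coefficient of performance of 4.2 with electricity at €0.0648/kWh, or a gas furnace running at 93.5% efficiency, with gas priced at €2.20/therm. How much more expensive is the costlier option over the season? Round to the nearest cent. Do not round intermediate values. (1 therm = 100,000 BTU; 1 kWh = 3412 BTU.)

Heat load = 450 therm × 100,000 = 45,000,000 BTU
Gas: input = 45,000,000 / 0.935 = 48,128,342 BTU = 481.3 therm → 481.3 × €2.20 = €1,058.82
Heat pump: 45,000,000 BTU / 3412 = 13,190 kWh heat; / 4.2 = 3,140 kWh in → × €0.0648 = €203.48
Difference = |€1,058.82 − €203.48| = €855.34

€855.34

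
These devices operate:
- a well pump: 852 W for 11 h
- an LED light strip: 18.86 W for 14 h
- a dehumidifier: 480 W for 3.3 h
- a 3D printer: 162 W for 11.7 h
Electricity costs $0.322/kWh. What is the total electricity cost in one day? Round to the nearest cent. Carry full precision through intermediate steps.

well pump: 852 W × 11 h = 9,372 Wh = 9.372 kWh
LED light strip: 18.86 W × 14 h = 264 Wh = 0.264 kWh
dehumidifier: 480 W × 3.3 h = 1,584 Wh = 1.584 kWh
3D printer: 162 W × 11.7 h = 1,895 Wh = 1.895 kWh
Total energy = 9.372 + 0.264 + 1.584 + 1.895 = 13.12 kWh
Cost = 13.12 kWh × $0.322 = $4.22

$4.22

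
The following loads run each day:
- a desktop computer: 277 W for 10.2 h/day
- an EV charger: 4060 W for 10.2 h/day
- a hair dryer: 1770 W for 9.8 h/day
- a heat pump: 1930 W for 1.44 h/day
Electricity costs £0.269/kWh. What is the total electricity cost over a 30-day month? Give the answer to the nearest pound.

desktop computer: 277 W × 10.2 h × 30 d = 84,762 Wh = 84.76 kWh
EV charger: 4060 W × 10.2 h × 30 d = 1,242,360 Wh = 1,242 kWh
hair dryer: 1770 W × 9.8 h × 30 d = 520,380 Wh = 520.4 kWh
heat pump: 1930 W × 1.44 h × 30 d = 83,376 Wh = 83.38 kWh
Total energy = 84.76 + 1,242 + 520.4 + 83.38 = 1,931 kWh
Cost = 1,931 kWh × £0.269 = £519.41 ≈ £519

£519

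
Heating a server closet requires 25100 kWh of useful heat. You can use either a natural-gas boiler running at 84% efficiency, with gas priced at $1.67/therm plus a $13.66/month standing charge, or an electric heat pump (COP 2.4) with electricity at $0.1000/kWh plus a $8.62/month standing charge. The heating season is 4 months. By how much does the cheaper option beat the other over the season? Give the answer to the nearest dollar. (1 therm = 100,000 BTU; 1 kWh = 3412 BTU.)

Heat load = 25100 kWh × 3412 = 85,641,200 BTU
Gas: input = 85,641,200 / 0.84 = 101,953,810 BTU = 1,020 therm → 1,020 × $1.67 = $1,702.63; + 4 × $13.66 standing = $1,757.27
Heat pump: 85,641,200 BTU / 3412 = 25,100 kWh heat; / 2.4 = 10,460 kWh in → × $0.1000 = $1,045.83; + 4 × $8.62 standing = $1,080.31
Difference = |$1,757.27 − $1,080.31| = $676.96 ≈ $677

$677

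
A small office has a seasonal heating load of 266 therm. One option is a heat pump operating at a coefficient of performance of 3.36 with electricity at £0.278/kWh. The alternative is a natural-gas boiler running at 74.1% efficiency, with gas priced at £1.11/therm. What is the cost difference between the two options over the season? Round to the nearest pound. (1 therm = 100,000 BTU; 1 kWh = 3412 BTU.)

Heat load = 266 therm × 100,000 = 26,600,000 BTU
Gas: input = 26,600,000 / 0.741 = 35,897,436 BTU = 359 therm → 359 × £1.11 = £398.46
Heat pump: 26,600,000 BTU / 3412 = 7,796 kWh heat; / 3.36 = 2,320 kWh in → × £0.278 = £645.03
Difference = |£398.46 − £645.03| = £246.57 ≈ £247

£247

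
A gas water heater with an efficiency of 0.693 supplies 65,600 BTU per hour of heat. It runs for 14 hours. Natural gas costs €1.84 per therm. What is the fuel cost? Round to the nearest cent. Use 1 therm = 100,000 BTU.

€24.38

Heat delivered = 65,600 BTU/h × 14 h = 918,400 BTU
Gas input = 918,400 / 0.693 = 1,325,253 BTU
= 1,325,253 / 100,000 = 13.25 therm
Cost = 13.25 × €1.84/therm = €24.38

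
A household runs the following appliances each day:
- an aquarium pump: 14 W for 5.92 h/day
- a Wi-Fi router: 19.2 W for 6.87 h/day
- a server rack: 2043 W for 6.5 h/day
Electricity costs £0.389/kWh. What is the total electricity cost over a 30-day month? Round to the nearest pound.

£157

aquarium pump: 14 W × 5.92 h × 30 d = 2,486 Wh = 2.486 kWh
Wi-Fi router: 19.2 W × 6.87 h × 30 d = 3,957 Wh = 3.957 kWh
server rack: 2043 W × 6.5 h × 30 d = 398,385 Wh = 398.4 kWh
Total energy = 2.486 + 3.957 + 398.4 = 404.8 kWh
Cost = 404.8 kWh × £0.389 = £157.48 ≈ £157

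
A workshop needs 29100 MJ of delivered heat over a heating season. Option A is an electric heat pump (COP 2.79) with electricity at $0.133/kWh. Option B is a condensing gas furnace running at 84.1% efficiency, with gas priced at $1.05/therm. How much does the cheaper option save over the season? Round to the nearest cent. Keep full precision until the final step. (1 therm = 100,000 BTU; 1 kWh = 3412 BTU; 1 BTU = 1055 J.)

$40.99

Heat load = 29100 MJ = 29,100,000,000 J / 1055 = 27,582,938 BTU
Gas: input = 27,582,938 / 0.841 = 32,797,786 BTU = 328 therm → 328 × $1.05 = $344.38
Heat pump: 27,582,938 BTU / 3412 = 8,084 kWh heat; / 2.79 = 2,898 kWh in → × $0.133 = $385.37
Difference = |$344.38 − $385.37| = $40.99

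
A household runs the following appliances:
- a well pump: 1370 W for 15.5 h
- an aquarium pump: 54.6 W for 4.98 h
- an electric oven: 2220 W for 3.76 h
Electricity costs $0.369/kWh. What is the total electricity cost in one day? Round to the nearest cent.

well pump: 1370 W × 15.5 h = 21,235 Wh = 21.23 kWh
aquarium pump: 54.6 W × 4.98 h = 272 Wh = 0.2719 kWh
electric oven: 2220 W × 3.76 h = 8,347 Wh = 8.347 kWh
Total energy = 21.23 + 0.2719 + 8.347 = 29.85 kWh
Cost = 29.85 kWh × $0.369 = $11.02

$11.02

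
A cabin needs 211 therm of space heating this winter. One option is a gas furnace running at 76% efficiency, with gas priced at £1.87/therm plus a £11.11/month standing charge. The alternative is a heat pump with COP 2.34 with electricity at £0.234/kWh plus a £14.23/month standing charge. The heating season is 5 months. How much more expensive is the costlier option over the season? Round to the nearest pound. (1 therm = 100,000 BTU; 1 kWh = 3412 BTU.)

Heat load = 211 therm × 100,000 = 21,100,000 BTU
Gas: input = 21,100,000 / 0.76 = 27,763,158 BTU = 277.6 therm → 277.6 × £1.87 = £519.17; + 5 × £11.11 standing = £574.72
Heat pump: 21,100,000 BTU / 3412 = 6,184 kWh heat; / 2.34 = 2,643 kWh in → × £0.234 = £618.41; + 5 × £14.23 standing = £689.56
Difference = |£574.72 − £689.56| = £114.83 ≈ £115

£115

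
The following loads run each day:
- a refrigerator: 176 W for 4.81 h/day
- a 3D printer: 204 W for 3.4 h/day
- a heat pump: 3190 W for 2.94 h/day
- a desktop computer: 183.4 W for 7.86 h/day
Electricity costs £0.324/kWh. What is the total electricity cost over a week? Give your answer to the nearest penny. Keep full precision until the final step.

refrigerator: 176 W × 4.81 h × 7 d = 5,926 Wh = 5.926 kWh
3D printer: 204 W × 3.4 h × 7 d = 4,855 Wh = 4.855 kWh
heat pump: 3190 W × 2.94 h × 7 d = 65,650 Wh = 65.65 kWh
desktop computer: 183.4 W × 7.86 h × 7 d = 10,091 Wh = 10.09 kWh
Total energy = 5.926 + 4.855 + 65.65 + 10.09 = 86.52 kWh
Cost = 86.52 kWh × £0.324 = £28.03

£28.03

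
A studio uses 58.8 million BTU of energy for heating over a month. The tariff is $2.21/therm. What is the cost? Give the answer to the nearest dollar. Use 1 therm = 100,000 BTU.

58.8 million BTU × (10 therm/million BTU) = 588 therm
Cost = 588 therm × $2.21/therm = $1,299.48 ≈ $1299

$1299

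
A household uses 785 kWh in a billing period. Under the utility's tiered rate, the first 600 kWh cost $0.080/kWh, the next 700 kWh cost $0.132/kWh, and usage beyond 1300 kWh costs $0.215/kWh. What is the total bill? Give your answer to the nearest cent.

$72.42

First 600 kWh × $0.080 = $48.00
Next 185 kWh × $0.132 = $24.42
Remaining tier: 0 kWh (not reached)
Total = $72.42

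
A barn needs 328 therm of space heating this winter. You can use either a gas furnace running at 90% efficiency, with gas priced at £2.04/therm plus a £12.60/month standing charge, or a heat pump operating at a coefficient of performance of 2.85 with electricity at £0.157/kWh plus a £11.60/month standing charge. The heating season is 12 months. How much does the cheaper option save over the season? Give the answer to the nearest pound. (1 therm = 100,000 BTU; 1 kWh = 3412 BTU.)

Heat load = 328 therm × 100,000 = 32,800,000 BTU
Gas: input = 32,800,000 / 0.90 = 36,444,444 BTU = 364.4 therm → 364.4 × £2.04 = £743.47; + 12 × £12.60 standing = £894.67
Heat pump: 32,800,000 BTU / 3412 = 9,613 kWh heat; / 2.85 = 3,373 kWh in → × £0.157 = £529.57; + 12 × £11.60 standing = £668.77
Difference = |£894.67 − £668.77| = £225.90 ≈ £226

£226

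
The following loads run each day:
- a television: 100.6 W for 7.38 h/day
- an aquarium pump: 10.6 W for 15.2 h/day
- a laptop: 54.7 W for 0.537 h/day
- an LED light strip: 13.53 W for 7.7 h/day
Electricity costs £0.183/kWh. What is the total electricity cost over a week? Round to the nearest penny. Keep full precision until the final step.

television: 100.6 W × 7.38 h × 7 d = 5,197 Wh = 5.197 kWh
aquarium pump: 10.6 W × 15.2 h × 7 d = 1,128 Wh = 1.128 kWh
laptop: 54.7 W × 0.537 h × 7 d = 206 Wh = 0.2056 kWh
LED light strip: 13.53 W × 7.7 h × 7 d = 729 Wh = 0.7293 kWh
Total energy = 5.197 + 1.128 + 0.2056 + 0.7293 = 7.26 kWh
Cost = 7.26 kWh × £0.183 = £1.33

£1.33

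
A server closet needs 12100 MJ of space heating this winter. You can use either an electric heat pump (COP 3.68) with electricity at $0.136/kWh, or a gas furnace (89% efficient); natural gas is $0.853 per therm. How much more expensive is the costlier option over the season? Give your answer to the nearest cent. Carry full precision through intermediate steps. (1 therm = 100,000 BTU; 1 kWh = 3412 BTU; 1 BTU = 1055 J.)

Heat load = 12100 MJ = 12,100,000,000 J / 1055 = 11,469,194 BTU
Gas: input = 11,469,194 / 0.89 = 12,886,735 BTU = 128.9 therm → 128.9 × $0.853 = $109.92
Heat pump: 11,469,194 BTU / 3412 = 3,361 kWh heat; / 3.68 = 913.4 kWh in → × $0.136 = $124.23
Difference = |$109.92 − $124.23| = $14.30

$14.30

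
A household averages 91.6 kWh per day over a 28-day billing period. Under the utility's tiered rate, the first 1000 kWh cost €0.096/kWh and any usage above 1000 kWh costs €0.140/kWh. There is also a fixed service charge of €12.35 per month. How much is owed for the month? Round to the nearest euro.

€327

Usage = 91.6 kWh/day × 28 days = 2564.8 kWh
First 1000 kWh × €0.096 = €96.00
Remaining 1564.8 kWh × €0.140 = €219.07
Energy charge = €315.07; + service €12.35 = €327.42 ≈ €327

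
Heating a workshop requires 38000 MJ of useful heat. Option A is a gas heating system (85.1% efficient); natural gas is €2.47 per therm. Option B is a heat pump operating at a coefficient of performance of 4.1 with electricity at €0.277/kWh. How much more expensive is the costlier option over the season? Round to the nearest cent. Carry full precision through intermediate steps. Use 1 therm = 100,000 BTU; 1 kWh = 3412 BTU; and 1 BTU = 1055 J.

€332.23

Heat load = 38000 MJ = 38,000,000,000 J / 1055 = 36,018,957 BTU
Gas: input = 36,018,957 / 0.851 = 42,325,449 BTU = 423.3 therm → 423.3 × €2.47 = €1,045.44
Heat pump: 36,018,957 BTU / 3412 = 10,560 kWh heat; / 4.1 = 2,575 kWh in → × €0.277 = €713.21
Difference = |€1,045.44 − €713.21| = €332.23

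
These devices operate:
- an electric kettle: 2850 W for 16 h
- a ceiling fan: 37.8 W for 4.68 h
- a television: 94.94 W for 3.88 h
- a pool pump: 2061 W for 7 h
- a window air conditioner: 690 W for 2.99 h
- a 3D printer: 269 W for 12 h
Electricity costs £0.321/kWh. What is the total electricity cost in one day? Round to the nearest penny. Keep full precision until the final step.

electric kettle: 2850 W × 16 h = 45,600 Wh = 45.6 kWh
ceiling fan: 37.8 W × 4.68 h = 177 Wh = 0.1769 kWh
television: 94.94 W × 3.88 h = 368 Wh = 0.3684 kWh
pool pump: 2061 W × 7 h = 14,427 Wh = 14.43 kWh
window air conditioner: 690 W × 2.99 h = 2,063 Wh = 2.063 kWh
3D printer: 269 W × 12 h = 3,228 Wh = 3.228 kWh
Total energy = 45.6 + 0.1769 + 0.3684 + 14.43 + 2.063 + 3.228 = 65.86 kWh
Cost = 65.86 kWh × £0.321 = £21.14

£21.14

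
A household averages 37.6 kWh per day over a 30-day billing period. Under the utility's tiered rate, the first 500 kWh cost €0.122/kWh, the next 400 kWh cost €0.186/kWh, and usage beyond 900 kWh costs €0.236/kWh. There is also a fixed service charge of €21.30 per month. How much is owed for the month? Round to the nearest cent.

Usage = 37.6 kWh/day × 30 days = 1128 kWh
First 500 kWh × €0.122 = €61.00
Next 400 kWh × €0.186 = €74.40
Remaining 228 kWh × €0.236 = €53.81
Energy charge = €189.21; + service €21.30 = €210.51

€210.51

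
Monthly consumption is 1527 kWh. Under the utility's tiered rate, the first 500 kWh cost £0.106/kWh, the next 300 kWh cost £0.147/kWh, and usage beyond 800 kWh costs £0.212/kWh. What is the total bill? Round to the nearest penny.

£251.22

First 500 kWh × £0.106 = £53.00
Next 300 kWh × £0.147 = £44.10
Remaining 727 kWh × £0.212 = £154.12
Total = £251.22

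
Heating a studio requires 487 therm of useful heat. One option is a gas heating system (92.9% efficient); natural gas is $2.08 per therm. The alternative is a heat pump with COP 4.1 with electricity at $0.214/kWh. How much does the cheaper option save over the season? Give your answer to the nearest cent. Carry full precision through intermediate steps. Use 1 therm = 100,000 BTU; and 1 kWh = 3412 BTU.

Heat load = 487 therm × 100,000 = 48,700,000 BTU
Gas: input = 48,700,000 / 0.929 = 52,421,959 BTU = 524.2 therm → 524.2 × $2.08 = $1,090.38
Heat pump: 48,700,000 BTU / 3412 = 14,270 kWh heat; / 4.1 = 3,481 kWh in → × $0.214 = $744.99
Difference = |$1,090.38 − $744.99| = $345.39

$345.39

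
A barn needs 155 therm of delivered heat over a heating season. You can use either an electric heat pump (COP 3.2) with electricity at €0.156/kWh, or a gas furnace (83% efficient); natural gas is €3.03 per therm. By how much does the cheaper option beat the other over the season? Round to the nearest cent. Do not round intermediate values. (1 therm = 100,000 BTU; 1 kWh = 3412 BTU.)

€344.38

Heat load = 155 therm × 100,000 = 15,500,000 BTU
Gas: input = 15,500,000 / 0.83 = 18,674,699 BTU = 186.7 therm → 186.7 × €3.03 = €565.84
Heat pump: 15,500,000 BTU / 3412 = 4,543 kWh heat; / 3.2 = 1,420 kWh in → × €0.156 = €221.46
Difference = |€565.84 − €221.46| = €344.38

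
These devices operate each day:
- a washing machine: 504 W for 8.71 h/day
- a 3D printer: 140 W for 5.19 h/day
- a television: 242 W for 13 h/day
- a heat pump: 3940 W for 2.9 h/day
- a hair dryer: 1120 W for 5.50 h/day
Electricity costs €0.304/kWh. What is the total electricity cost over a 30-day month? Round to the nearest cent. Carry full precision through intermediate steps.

washing machine: 504 W × 8.71 h × 30 d = 131,695 Wh = 131.7 kWh
3D printer: 140 W × 5.19 h × 30 d = 21,798 Wh = 21.8 kWh
television: 242 W × 13 h × 30 d = 94,380 Wh = 94.38 kWh
heat pump: 3940 W × 2.9 h × 30 d = 342,780 Wh = 342.8 kWh
hair dryer: 1120 W × 5.50 h × 30 d = 184,800 Wh = 184.8 kWh
Total energy = 131.7 + 21.8 + 94.38 + 342.8 + 184.8 = 775.5 kWh
Cost = 775.5 kWh × €0.304 = €235.74

€235.74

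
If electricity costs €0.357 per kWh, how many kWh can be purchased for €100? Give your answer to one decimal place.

280.1 kWh

€100 / €0.357 per kWh = 280.1 kWh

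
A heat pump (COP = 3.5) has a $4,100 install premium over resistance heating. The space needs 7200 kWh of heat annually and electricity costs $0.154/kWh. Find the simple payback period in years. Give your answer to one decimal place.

Resistance: 7200 kWh × $0.154 = $1,108.80/yr
Heat pump: 7200 / 3.5 = 2057 kWh in → × $0.154 = $316.80/yr
Annual savings = $792.00
Payback = $4,100 / $792.00 = 5.18 years

5.2 years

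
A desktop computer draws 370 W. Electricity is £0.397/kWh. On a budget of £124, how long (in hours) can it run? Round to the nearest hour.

Energy budget = £124 / £0.397 per kWh = 312.3 kWh = 312,343 Wh
Runtime = 312,343 Wh / 370 W = 844.2 h

844 h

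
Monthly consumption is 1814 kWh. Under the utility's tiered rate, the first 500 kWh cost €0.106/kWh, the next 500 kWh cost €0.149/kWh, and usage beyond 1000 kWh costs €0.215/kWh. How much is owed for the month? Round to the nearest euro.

€303

First 500 kWh × €0.106 = €53.00
Next 500 kWh × €0.149 = €74.50
Remaining 814 kWh × €0.215 = €175.01
Total = €302.51 ≈ €303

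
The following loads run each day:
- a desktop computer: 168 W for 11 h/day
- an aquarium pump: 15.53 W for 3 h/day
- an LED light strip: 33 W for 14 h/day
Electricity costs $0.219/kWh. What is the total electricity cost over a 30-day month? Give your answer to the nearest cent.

desktop computer: 168 W × 11 h × 30 d = 55,440 Wh = 55.44 kWh
aquarium pump: 15.53 W × 3 h × 30 d = 1,398 Wh = 1.398 kWh
LED light strip: 33 W × 14 h × 30 d = 13,860 Wh = 13.86 kWh
Total energy = 55.44 + 1.398 + 13.86 = 70.7 kWh
Cost = 70.7 kWh × $0.219 = $15.48

$15.48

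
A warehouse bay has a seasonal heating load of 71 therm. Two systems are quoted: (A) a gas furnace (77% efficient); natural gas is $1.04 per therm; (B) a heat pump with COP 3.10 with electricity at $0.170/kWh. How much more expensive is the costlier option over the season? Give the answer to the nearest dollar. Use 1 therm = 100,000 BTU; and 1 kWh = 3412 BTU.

$18

Heat load = 71 therm × 100,000 = 7,100,000 BTU
Gas: input = 7,100,000 / 0.77 = 9,220,779 BTU = 92.21 therm → 92.21 × $1.04 = $95.90
Heat pump: 7,100,000 BTU / 3412 = 2,081 kWh heat; / 3.10 = 671.3 kWh in → × $0.170 = $114.11
Difference = |$95.90 − $114.11| = $18.22 ≈ $18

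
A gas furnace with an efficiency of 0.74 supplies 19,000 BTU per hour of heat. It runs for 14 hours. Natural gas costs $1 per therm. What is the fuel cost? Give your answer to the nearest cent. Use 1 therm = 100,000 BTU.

$3.59

Heat delivered = 19,000 BTU/h × 14 h = 266,000 BTU
Gas input = 266,000 / 0.74 = 359,459 BTU
= 359,459 / 100,000 = 3.595 therm
Cost = 3.595 × $1/therm = $3.59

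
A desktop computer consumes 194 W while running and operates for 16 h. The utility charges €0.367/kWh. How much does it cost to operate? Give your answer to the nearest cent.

Energy = 194 W × 16 h = 3,104 Wh = 3.104 kWh
Cost = 3.104 kWh × €0.367/kWh = €1.14

€1.14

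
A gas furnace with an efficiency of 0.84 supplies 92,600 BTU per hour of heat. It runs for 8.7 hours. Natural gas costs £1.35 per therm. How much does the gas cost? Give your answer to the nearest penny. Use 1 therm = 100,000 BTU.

Heat delivered = 92,600 BTU/h × 8.7 h = 805,620 BTU
Gas input = 805,620 / 0.84 = 959,071 BTU
= 959,071 / 100,000 = 9.591 therm
Cost = 9.591 × £1.35/therm = £12.95

£12.95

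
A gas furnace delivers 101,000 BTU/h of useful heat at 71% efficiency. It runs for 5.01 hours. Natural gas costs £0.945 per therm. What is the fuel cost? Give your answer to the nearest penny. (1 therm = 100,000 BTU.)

Heat delivered = 101,000 BTU/h × 5.01 h = 506,010 BTU
Gas input = 506,010 / 0.71 = 712,690 BTU
= 712,690 / 100,000 = 7.127 therm
Cost = 7.127 × £0.945/therm = £6.73

£6.73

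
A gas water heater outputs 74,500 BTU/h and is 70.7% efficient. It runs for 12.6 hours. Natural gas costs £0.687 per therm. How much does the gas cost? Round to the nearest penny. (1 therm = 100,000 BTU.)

£9.12

Heat delivered = 74,500 BTU/h × 12.6 h = 938,700 BTU
Gas input = 938,700 / 0.707 = 1,327,723 BTU
= 1,327,723 / 100,000 = 13.28 therm
Cost = 13.28 × £0.687/therm = £9.12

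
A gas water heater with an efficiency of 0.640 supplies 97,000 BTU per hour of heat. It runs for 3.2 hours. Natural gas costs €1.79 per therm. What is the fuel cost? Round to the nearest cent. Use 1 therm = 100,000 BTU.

Heat delivered = 97,000 BTU/h × 3.2 h = 310,400 BTU
Gas input = 310,400 / 0.640 = 485,000 BTU
= 485,000 / 100,000 = 4.85 therm
Cost = 4.85 × €1.79/therm = €8.68

€8.68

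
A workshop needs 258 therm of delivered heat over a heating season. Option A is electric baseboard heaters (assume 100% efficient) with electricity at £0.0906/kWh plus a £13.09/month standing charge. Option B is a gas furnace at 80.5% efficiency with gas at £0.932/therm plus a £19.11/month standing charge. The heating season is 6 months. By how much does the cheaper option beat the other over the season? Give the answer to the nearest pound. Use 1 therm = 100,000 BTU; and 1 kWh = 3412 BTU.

£350

Heat load = 258 therm × 100,000 = 25,800,000 BTU
Gas: input = 25,800,000 / 0.805 = 32,049,689 BTU = 320.5 therm → 320.5 × £0.932 = £298.70; + 6 × £19.11 standing = £413.36
Electric: 25,800,000 BTU / 3412 = 7,562 kWh → × £0.0906 = £685.08; + 6 × £13.09 standing = £763.62
Difference = |£413.36 − £763.62| = £350.25 ≈ £350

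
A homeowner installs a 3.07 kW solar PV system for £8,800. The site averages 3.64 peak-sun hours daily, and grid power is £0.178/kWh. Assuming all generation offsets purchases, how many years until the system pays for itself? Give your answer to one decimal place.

Daily generation = 3.07 kW × 3.64 h = 11.17 kWh
Annual generation = 11.17 × 365 = 4078.8 kWh
Annual savings = 4078.8 × £0.178 = £726.03
Payback = £8,800 / £726.03 = 12.1 years

12.1 years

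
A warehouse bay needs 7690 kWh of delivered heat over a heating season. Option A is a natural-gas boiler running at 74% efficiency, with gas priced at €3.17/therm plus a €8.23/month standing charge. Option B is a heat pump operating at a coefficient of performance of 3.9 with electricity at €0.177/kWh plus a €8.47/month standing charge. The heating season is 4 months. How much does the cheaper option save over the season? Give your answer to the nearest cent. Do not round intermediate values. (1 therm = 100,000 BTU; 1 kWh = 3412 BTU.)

€774.02

Heat load = 7690 kWh × 3412 = 26,238,280 BTU
Gas: input = 26,238,280 / 0.74 = 35,457,135 BTU = 354.6 therm → 354.6 × €3.17 = €1,123.99; + 4 × €8.23 standing = €1,156.91
Heat pump: 26,238,280 BTU / 3412 = 7,690 kWh heat; / 3.9 = 1,972 kWh in → × €0.177 = €349.01; + 4 × €8.47 standing = €382.89
Difference = |€1,156.91 − €382.89| = €774.02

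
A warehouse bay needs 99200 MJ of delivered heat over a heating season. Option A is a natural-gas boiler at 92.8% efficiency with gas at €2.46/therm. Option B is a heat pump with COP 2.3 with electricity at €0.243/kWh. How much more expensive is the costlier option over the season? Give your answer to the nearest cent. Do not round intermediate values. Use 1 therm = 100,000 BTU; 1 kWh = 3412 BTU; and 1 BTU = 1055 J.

€419.02

Heat load = 99200 MJ = 99,200,000,000 J / 1055 = 94,028,436 BTU
Gas: input = 94,028,436 / 0.928 = 101,323,746 BTU = 1,013 therm → 1,013 × €2.46 = €2,492.56
Heat pump: 94,028,436 BTU / 3412 = 27,560 kWh heat; / 2.3 = 11,980 kWh in → × €0.243 = €2,911.58
Difference = |€2,492.56 − €2,911.58| = €419.02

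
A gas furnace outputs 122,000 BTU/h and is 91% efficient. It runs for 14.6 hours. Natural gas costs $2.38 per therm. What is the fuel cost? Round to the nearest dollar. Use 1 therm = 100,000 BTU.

Heat delivered = 122,000 BTU/h × 14.6 h = 1,781,200 BTU
Gas input = 1,781,200 / 0.91 = 1,957,363 BTU
= 1,957,363 / 100,000 = 19.57 therm
Cost = 19.57 × $2.38/therm = $46.59 ≈ $47

$47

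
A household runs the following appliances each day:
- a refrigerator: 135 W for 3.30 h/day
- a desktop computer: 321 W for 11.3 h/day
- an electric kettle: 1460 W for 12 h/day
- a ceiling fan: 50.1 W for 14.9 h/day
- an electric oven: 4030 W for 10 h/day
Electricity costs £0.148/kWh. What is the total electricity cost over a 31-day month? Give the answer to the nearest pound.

£287

refrigerator: 135 W × 3.30 h × 31 d = 13,810 Wh = 13.81 kWh
desktop computer: 321 W × 11.3 h × 31 d = 112,446 Wh = 112.4 kWh
electric kettle: 1460 W × 12 h × 31 d = 543,120 Wh = 543.1 kWh
ceiling fan: 50.1 W × 14.9 h × 31 d = 23,141 Wh = 23.14 kWh
electric oven: 4030 W × 10 h × 31 d = 1,249,300 Wh = 1,249 kWh
Total energy = 13.81 + 112.4 + 543.1 + 23.14 + 1,249 = 1,942 kWh
Cost = 1,942 kWh × £0.148 = £287.39 ≈ £287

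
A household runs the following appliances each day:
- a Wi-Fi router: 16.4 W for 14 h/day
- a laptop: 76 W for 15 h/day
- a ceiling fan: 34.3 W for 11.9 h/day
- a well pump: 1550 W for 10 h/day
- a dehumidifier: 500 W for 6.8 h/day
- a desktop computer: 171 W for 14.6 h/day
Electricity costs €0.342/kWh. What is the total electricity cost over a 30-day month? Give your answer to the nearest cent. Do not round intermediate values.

Wi-Fi router: 16.4 W × 14 h × 30 d = 6,888 Wh = 6.888 kWh
laptop: 76 W × 15 h × 30 d = 34,200 Wh = 34.2 kWh
ceiling fan: 34.3 W × 11.9 h × 30 d = 12,245 Wh = 12.25 kWh
well pump: 1550 W × 10 h × 30 d = 465,000 Wh = 465 kWh
dehumidifier: 500 W × 6.8 h × 30 d = 102,000 Wh = 102 kWh
desktop computer: 171 W × 14.6 h × 30 d = 74,898 Wh = 74.9 kWh
Total energy = 6.888 + 34.2 + 12.25 + 465 + 102 + 74.9 = 695.2 kWh
Cost = 695.2 kWh × €0.342 = €237.77

€237.77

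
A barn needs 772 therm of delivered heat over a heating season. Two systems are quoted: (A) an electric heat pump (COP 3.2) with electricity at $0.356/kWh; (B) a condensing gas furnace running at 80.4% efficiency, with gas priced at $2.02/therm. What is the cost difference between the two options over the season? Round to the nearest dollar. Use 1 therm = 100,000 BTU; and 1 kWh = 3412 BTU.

$578

Heat load = 772 therm × 100,000 = 77,200,000 BTU
Gas: input = 77,200,000 / 0.804 = 96,019,900 BTU = 960.2 therm → 960.2 × $2.02 = $1,939.60
Heat pump: 77,200,000 BTU / 3412 = 22,630 kWh heat; / 3.2 = 7,071 kWh in → × $0.356 = $2,517.15
Difference = |$1,939.60 − $2,517.15| = $577.54 ≈ $578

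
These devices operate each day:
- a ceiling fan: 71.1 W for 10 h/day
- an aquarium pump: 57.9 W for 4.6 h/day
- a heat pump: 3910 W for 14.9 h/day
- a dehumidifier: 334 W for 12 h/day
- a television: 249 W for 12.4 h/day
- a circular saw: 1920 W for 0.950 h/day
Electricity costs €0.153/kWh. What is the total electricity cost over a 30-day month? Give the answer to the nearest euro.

ceiling fan: 71.1 W × 10 h × 30 d = 21,330 Wh = 21.33 kWh
aquarium pump: 57.9 W × 4.6 h × 30 d = 7,990 Wh = 7.99 kWh
heat pump: 3910 W × 14.9 h × 30 d = 1,747,770 Wh = 1,748 kWh
dehumidifier: 334 W × 12 h × 30 d = 120,240 Wh = 120.2 kWh
television: 249 W × 12.4 h × 30 d = 92,628 Wh = 92.63 kWh
circular saw: 1920 W × 0.950 h × 30 d = 54,720 Wh = 54.72 kWh
Total energy = 21.33 + 7.99 + 1,748 + 120.2 + 92.63 + 54.72 = 2,045 kWh
Cost = 2,045 kWh × €0.153 = €312.84 ≈ €313

€313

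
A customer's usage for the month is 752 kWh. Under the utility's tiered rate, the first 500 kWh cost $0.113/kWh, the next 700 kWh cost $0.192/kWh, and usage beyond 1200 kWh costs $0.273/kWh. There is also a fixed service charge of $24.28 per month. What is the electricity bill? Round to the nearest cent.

First 500 kWh × $0.113 = $56.50
Next 252 kWh × $0.192 = $48.38
Remaining tier: 0 kWh (not reached)
Energy charge = $104.88; + service $24.28 = $129.16

$129.16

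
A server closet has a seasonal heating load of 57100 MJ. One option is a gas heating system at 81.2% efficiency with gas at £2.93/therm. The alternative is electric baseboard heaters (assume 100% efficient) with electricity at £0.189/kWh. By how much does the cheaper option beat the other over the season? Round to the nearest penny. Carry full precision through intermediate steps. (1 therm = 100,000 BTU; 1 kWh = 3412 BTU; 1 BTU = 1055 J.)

£1045.06

Heat load = 57100 MJ = 57,100,000,000 J / 1055 = 54,123,223 BTU
Gas: input = 54,123,223 / 0.812 = 66,654,215 BTU = 666.5 therm → 666.5 × £2.93 = £1,952.97
Electric: 54,123,223 BTU / 3412 = 15,860 kWh → × £0.189 = £2,998.03
Difference = |£1,952.97 − £2,998.03| = £1,045.06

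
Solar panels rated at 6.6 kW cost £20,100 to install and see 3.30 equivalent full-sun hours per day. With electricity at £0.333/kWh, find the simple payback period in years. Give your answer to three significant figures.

Daily generation = 6.6 kW × 3.30 h = 21.78 kWh
Annual generation = 21.78 × 365 = 7949.7 kWh
Annual savings = 7949.7 × £0.333 = £2,647.25
Payback = £20,100 / £2,647.25 = 7.59 years

7.59 years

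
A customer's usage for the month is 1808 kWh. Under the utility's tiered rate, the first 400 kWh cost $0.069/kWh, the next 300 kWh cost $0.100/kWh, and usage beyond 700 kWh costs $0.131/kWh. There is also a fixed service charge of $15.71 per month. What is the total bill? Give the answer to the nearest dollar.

$218

First 400 kWh × $0.069 = $27.60
Next 300 kWh × $0.100 = $30.00
Remaining 1108 kWh × $0.131 = $145.15
Energy charge = $202.75; + service $15.71 = $218.46 ≈ $218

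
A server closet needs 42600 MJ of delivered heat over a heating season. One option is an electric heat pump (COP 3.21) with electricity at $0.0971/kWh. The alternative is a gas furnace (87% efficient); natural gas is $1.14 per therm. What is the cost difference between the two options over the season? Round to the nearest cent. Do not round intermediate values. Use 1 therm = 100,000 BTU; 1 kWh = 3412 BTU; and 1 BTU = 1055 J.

Heat load = 42600 MJ = 42,600,000,000 J / 1055 = 40,379,147 BTU
Gas: input = 40,379,147 / 0.87 = 46,412,813 BTU = 464.1 therm → 464.1 × $1.14 = $529.11
Heat pump: 40,379,147 BTU / 3412 = 11,830 kWh heat; / 3.21 = 3,687 kWh in → × $0.0971 = $357.98
Difference = |$529.11 − $357.98| = $171.12

$171.12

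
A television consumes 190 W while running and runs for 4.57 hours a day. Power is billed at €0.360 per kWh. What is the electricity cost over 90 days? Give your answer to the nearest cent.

€28.13

Energy = 190 W × 4.57 h/day × 90 days = 78,147 Wh = 78.15 kWh
Cost = 78.15 kWh × €0.360/kWh = €28.13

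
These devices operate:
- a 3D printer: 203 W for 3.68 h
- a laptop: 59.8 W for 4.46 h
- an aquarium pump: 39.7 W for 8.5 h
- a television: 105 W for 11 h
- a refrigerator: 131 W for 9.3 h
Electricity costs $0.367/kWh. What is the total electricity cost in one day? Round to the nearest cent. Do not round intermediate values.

$1.37

3D printer: 203 W × 3.68 h = 747 Wh = 0.747 kWh
laptop: 59.8 W × 4.46 h = 267 Wh = 0.2667 kWh
aquarium pump: 39.7 W × 8.5 h = 337 Wh = 0.3375 kWh
television: 105 W × 11 h = 1,155 Wh = 1.155 kWh
refrigerator: 131 W × 9.3 h = 1,218 Wh = 1.218 kWh
Total energy = 0.747 + 0.2667 + 0.3375 + 1.155 + 1.218 = 3.724 kWh
Cost = 3.724 kWh × $0.367 = $1.37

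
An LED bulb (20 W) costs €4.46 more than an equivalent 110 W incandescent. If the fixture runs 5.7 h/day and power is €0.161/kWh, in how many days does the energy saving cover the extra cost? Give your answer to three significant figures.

54 days

Power saved = 110 − 20 = 90 W
Daily energy saved = 90 W × 5.7 h = 513 Wh = 0.513 kWh
Daily savings = 0.513 × €0.161 = €0.0826
Payback = €4.46 / €0.0826 per day = 54 days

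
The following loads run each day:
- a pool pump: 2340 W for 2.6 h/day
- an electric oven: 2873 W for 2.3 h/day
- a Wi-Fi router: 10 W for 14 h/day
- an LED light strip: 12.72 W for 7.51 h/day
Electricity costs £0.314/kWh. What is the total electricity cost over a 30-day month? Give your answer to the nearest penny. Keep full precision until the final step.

pool pump: 2340 W × 2.6 h × 30 d = 182,520 Wh = 182.5 kWh
electric oven: 2873 W × 2.3 h × 30 d = 198,237 Wh = 198.2 kWh
Wi-Fi router: 10 W × 14 h × 30 d = 4,200 Wh = 4.2 kWh
LED light strip: 12.72 W × 7.51 h × 30 d = 2,866 Wh = 2.866 kWh
Total energy = 182.5 + 198.2 + 4.2 + 2.866 = 387.8 kWh
Cost = 387.8 kWh × £0.314 = £121.78

£121.78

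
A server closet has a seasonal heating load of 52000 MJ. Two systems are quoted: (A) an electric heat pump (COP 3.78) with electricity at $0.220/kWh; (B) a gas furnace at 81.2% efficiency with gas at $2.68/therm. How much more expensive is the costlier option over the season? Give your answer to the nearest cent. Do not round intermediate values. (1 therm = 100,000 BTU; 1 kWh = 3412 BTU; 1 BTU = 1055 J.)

$786.02

Heat load = 52000 MJ = 52,000,000,000 J / 1055 = 49,289,100 BTU
Gas: input = 49,289,100 / 0.812 = 60,700,861 BTU = 607 therm → 607 × $2.68 = $1,626.78
Heat pump: 49,289,100 BTU / 3412 = 14,450 kWh heat; / 3.78 = 3,822 kWh in → × $0.220 = $840.76
Difference = |$1,626.78 − $840.76| = $786.02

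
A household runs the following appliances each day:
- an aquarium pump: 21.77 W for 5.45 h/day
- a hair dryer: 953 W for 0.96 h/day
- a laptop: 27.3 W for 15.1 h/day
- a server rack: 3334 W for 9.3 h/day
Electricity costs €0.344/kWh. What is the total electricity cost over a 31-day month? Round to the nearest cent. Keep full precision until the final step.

€346.07

aquarium pump: 21.77 W × 5.45 h × 31 d = 3,678 Wh = 3.678 kWh
hair dryer: 953 W × 0.96 h × 31 d = 28,361 Wh = 28.36 kWh
laptop: 27.3 W × 15.1 h × 31 d = 12,779 Wh = 12.78 kWh
server rack: 3334 W × 9.3 h × 31 d = 961,192 Wh = 961.2 kWh
Total energy = 3.678 + 28.36 + 12.78 + 961.2 = 1,006 kWh
Cost = 1,006 kWh × €0.344 = €346.07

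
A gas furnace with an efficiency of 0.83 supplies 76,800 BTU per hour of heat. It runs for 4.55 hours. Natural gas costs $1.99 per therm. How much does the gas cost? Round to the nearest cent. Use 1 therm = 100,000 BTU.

$8.38

Heat delivered = 76,800 BTU/h × 4.55 h = 349,440 BTU
Gas input = 349,440 / 0.83 = 421,012 BTU
= 421,012 / 100,000 = 4.21 therm
Cost = 4.21 × $1.99/therm = $8.38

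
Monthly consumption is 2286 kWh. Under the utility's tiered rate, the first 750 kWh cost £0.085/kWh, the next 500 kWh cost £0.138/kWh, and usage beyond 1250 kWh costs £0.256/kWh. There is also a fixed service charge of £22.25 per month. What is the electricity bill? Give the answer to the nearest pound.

£420

First 750 kWh × £0.085 = £63.75
Next 500 kWh × £0.138 = £69.00
Remaining 1036 kWh × £0.256 = £265.22
Energy charge = £397.97; + service £22.25 = £420.22 ≈ £420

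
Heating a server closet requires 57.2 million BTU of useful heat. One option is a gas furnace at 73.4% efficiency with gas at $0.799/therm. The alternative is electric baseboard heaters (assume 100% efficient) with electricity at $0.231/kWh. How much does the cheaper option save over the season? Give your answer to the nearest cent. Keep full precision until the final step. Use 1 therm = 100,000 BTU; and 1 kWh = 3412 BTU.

$3249.91

Heat load = 57.2 × 10⁶ BTU = 57,200,000 BTU
Gas: input = 57,200,000 / 0.734 = 77,929,155 BTU = 779.3 therm → 779.3 × $0.799 = $622.65
Electric: 57,200,000 BTU / 3412 = 16,760 kWh → × $0.231 = $3,872.57
Difference = |$622.65 − $3,872.57| = $3,249.91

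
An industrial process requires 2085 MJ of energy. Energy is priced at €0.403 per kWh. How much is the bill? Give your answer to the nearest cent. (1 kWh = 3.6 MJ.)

2085 MJ × (0.27778 kWh/MJ) = 579.2 kWh
Cost = 579.2 kWh × €0.403/kWh = €233.40

€233.40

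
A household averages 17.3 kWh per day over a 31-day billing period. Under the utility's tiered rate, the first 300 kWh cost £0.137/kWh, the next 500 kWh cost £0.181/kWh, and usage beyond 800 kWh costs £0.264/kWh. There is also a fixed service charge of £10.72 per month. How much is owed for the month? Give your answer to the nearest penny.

£94.59

Usage = 17.3 kWh/day × 31 days = 536.3 kWh
First 300 kWh × £0.137 = £41.10
Next 236.3 kWh × £0.181 = £42.77
Remaining tier: 0 kWh (not reached)
Energy charge = £83.87; + service £10.72 = £94.59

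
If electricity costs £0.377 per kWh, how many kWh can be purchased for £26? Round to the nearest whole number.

69 kWh

£26 / £0.377 per kWh = 68.97 kWh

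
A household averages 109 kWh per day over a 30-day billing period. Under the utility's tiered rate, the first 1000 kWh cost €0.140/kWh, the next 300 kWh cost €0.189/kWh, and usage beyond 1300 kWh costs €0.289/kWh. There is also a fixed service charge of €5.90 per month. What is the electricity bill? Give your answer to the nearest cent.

Usage = 109 kWh/day × 30 days = 3270 kWh
First 1000 kWh × €0.140 = €140.00
Next 300 kWh × €0.189 = €56.70
Remaining 1970 kWh × €0.289 = €569.33
Energy charge = €766.03; + service €5.90 = €771.93

€771.93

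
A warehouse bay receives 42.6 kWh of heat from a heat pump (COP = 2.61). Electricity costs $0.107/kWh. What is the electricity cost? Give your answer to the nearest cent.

$1.75

Electrical input = 42.6 kWh / 2.61 = 16.32 kWh
Cost = 16.32 × $0.107/kWh = $1.75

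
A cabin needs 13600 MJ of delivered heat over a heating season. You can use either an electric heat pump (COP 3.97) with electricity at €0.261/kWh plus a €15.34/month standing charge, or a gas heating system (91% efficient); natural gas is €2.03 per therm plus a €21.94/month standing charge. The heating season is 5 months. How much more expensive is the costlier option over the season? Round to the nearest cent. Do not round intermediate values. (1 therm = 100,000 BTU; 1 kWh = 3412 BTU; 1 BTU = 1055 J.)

Heat load = 13600 MJ = 13,600,000,000 J / 1055 = 12,890,995 BTU
Gas: input = 12,890,995 / 0.91 = 14,165,929 BTU = 141.7 therm → 141.7 × €2.03 = €287.57; + 5 × €21.94 standing = €397.27
Heat pump: 12,890,995 BTU / 3412 = 3,778 kWh heat; / 3.97 = 951.7 kWh in → × €0.261 = €248.39; + 5 × €15.34 standing = €325.09
Difference = |€397.27 − €325.09| = €72.18

€72.18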